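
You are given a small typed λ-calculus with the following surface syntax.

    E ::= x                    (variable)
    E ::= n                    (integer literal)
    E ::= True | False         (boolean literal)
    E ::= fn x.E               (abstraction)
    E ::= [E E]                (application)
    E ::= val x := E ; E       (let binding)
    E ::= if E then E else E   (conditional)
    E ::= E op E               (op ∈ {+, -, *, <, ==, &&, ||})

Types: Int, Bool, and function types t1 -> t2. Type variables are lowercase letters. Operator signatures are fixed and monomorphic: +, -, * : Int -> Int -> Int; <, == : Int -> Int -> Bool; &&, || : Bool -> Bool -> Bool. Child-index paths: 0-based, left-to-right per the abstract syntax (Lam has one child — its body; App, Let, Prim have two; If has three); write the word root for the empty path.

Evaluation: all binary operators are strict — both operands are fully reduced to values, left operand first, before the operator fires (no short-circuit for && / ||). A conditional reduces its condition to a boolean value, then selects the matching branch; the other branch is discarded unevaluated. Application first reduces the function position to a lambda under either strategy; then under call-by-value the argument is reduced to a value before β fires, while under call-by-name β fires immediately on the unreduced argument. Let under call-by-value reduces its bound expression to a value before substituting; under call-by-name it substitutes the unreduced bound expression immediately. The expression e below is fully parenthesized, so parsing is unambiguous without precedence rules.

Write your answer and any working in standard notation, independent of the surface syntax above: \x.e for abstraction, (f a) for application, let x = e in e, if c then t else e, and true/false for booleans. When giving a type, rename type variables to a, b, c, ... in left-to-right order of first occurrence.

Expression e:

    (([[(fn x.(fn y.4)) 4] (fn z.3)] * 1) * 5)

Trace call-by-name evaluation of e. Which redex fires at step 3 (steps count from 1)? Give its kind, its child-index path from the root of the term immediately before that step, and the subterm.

Answer: delta at 0 : (4 * 1)

Derivation:
step 0: (((((\x.(\y.4)) 4) (\z.3)) * 1) * 5)
step 1: [beta@0.0.0] ((((\y.4) (\z.3)) * 1) * 5)
step 2: [beta@0.0] ((4 * 1) * 5)
step 3: [delta@0] (4 * 5)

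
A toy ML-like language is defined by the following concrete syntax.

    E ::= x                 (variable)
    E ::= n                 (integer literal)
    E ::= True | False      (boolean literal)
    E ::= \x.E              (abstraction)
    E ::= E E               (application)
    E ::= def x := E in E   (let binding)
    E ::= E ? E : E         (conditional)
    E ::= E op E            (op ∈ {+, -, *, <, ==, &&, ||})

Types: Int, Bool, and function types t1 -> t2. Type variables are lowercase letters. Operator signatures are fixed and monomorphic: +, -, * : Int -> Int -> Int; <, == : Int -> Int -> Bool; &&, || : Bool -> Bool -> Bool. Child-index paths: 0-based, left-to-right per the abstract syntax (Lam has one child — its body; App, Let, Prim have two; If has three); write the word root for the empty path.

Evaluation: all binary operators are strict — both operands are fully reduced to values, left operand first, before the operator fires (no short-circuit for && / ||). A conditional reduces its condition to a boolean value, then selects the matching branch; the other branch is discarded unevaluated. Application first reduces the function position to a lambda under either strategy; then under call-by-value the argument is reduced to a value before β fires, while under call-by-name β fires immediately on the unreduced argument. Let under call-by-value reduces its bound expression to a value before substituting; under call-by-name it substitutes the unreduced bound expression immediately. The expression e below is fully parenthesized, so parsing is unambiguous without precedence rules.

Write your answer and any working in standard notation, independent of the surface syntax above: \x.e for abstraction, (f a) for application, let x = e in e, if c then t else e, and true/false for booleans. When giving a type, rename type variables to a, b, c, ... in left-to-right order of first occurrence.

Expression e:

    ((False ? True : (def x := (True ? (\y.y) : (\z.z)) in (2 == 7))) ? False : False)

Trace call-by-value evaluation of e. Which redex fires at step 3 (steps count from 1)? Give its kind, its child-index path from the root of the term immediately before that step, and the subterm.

Derivation:
step 0: (if (if false then true else (let x = (if true then (\y.y) else (\z.z)) in (2 == 7))) then false else false)
step 1: [if@0] (if (let x = (if true then (\y.y) else (\z.z)) in (2 == 7)) then false else false)
step 2: [if@0.0] (if (let x = (\y.y) in (2 == 7)) then false else false)
step 3: [let@0] (if (2 == 7) then false else false)

Answer: let at 0 : (let x = (\y.y) in (2 == 7))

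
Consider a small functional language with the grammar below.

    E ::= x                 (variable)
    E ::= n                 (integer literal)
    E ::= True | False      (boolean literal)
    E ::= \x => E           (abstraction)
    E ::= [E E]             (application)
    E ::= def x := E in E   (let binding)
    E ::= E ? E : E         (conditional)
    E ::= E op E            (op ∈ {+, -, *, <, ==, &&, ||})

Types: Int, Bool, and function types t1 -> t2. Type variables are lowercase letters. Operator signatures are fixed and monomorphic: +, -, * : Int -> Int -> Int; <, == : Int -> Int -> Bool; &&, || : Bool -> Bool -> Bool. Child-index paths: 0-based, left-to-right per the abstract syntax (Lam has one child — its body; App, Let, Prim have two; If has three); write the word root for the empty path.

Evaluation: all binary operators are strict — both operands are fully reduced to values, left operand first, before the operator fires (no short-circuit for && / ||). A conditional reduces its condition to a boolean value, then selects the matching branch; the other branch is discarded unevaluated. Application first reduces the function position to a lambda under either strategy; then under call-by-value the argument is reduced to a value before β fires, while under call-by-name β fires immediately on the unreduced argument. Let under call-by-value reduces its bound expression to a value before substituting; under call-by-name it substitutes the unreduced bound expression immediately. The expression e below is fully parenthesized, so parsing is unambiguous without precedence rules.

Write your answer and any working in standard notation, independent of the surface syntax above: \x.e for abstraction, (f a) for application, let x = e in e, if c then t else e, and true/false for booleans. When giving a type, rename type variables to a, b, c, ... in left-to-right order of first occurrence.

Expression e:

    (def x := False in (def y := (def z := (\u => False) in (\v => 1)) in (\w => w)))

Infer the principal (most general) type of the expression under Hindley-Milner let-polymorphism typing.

Trace:
let x : Bool
\u._ : a -> Bool
let z : forall. a -> Bool
\v._ : b -> Int
let y : forall. b -> Int
w : c
\w._ : c -> c

Answer: a -> a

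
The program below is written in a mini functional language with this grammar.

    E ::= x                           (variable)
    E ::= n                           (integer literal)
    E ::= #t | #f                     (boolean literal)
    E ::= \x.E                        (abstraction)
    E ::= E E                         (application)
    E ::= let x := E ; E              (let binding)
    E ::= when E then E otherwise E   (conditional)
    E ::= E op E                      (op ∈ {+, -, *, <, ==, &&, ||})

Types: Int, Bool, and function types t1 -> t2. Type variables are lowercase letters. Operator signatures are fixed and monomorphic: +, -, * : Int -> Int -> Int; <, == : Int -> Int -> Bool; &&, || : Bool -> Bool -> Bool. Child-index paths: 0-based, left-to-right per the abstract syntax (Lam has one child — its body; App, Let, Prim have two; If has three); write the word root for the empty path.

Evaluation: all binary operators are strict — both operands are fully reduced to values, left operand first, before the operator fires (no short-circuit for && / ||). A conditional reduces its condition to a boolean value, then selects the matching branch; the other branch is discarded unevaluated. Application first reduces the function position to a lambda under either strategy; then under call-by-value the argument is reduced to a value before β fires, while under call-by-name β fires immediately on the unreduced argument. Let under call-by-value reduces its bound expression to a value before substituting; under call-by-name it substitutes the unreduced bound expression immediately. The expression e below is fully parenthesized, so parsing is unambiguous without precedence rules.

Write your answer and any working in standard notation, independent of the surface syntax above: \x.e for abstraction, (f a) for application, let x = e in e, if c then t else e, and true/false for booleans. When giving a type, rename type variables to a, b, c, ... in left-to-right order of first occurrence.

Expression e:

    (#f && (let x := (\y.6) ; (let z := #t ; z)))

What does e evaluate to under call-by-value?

Trace:
step 0: (false && (let x = (\y.6) in (let z = true in z)))
step 1: [let@1] (false && (let z = true in z))
step 2: [let@1] (false && true)
step 3: [delta@root] false

Answer: false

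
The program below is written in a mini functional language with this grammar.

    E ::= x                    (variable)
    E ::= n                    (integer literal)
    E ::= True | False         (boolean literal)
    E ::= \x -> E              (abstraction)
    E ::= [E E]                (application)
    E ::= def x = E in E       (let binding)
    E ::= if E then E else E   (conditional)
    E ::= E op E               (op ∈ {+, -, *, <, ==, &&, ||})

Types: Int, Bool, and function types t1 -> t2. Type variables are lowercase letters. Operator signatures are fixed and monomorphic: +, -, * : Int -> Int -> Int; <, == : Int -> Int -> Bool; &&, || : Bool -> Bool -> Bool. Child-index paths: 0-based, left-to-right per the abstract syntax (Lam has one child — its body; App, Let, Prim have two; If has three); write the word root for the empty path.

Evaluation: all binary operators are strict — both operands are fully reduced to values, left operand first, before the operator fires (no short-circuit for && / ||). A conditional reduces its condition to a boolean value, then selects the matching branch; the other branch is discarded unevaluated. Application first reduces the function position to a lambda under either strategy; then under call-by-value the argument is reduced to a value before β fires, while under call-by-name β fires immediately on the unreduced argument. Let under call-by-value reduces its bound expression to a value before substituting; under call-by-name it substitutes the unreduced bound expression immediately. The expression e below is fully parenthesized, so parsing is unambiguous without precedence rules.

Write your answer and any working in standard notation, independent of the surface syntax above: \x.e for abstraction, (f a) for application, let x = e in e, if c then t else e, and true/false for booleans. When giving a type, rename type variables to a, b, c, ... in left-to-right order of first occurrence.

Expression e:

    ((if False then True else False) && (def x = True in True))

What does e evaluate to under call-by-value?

Derivation:
step 0: ((if false then true else false) && (let x = true in true))
step 1: [if@0] (false && (let x = true in true))
step 2: [let@1] (false && true)
step 3: [delta@root] false

Answer: false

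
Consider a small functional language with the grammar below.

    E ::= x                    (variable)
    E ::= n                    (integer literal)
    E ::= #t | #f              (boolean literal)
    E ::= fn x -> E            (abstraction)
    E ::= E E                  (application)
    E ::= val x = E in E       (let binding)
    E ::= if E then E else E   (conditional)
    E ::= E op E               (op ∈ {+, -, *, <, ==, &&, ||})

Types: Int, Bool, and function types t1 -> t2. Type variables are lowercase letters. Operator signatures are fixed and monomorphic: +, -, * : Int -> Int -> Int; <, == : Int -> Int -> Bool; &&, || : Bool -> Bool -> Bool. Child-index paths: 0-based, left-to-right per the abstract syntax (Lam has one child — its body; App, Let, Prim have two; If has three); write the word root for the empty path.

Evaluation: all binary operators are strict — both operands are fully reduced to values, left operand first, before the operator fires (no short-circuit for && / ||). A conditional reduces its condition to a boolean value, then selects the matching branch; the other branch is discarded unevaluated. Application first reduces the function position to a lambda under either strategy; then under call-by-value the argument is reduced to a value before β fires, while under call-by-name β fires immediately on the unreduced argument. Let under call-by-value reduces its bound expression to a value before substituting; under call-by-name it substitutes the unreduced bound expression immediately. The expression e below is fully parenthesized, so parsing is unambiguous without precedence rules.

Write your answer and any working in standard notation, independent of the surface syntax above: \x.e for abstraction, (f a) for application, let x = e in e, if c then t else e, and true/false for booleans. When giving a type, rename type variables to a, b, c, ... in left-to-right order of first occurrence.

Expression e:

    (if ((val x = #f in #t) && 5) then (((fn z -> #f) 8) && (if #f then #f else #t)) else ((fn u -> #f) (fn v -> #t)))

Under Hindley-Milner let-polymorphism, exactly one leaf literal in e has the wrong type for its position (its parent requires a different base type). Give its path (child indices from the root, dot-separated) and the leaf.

Answer: 0.1 : 5

Working:
let x : Bool
  unify Bool ~ Bool
  unify Int ~ Bool
  FAIL: mismatch Int ~ Bool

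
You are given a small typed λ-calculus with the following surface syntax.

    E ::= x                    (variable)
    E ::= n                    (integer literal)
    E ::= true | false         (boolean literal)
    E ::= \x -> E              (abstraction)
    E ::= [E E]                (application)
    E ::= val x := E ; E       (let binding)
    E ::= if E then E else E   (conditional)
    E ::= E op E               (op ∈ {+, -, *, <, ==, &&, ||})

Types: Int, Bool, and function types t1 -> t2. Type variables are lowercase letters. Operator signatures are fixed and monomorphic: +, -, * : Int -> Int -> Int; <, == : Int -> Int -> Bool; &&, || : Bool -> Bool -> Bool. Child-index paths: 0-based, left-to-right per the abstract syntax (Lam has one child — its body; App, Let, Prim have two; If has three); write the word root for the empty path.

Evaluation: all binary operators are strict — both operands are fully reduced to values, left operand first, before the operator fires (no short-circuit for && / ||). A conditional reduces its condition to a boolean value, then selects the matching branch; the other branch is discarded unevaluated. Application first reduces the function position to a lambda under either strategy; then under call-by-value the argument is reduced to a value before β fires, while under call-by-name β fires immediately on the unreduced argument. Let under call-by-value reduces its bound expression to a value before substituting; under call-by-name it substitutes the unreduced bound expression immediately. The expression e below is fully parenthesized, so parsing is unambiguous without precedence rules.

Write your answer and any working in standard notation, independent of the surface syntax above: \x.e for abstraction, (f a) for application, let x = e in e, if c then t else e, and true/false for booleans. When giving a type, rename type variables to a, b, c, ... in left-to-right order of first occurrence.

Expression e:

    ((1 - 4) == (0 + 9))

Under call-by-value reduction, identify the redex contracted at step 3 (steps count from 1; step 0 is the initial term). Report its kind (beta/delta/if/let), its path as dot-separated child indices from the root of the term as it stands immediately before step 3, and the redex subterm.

Trace:
step 0: ((1 - 4) == (0 + 9))
step 1: [delta@0] (-3 == (0 + 9))
step 2: [delta@1] (-3 == 9)
step 3: [delta@root] false

Answer: delta at root : (-3 == 9)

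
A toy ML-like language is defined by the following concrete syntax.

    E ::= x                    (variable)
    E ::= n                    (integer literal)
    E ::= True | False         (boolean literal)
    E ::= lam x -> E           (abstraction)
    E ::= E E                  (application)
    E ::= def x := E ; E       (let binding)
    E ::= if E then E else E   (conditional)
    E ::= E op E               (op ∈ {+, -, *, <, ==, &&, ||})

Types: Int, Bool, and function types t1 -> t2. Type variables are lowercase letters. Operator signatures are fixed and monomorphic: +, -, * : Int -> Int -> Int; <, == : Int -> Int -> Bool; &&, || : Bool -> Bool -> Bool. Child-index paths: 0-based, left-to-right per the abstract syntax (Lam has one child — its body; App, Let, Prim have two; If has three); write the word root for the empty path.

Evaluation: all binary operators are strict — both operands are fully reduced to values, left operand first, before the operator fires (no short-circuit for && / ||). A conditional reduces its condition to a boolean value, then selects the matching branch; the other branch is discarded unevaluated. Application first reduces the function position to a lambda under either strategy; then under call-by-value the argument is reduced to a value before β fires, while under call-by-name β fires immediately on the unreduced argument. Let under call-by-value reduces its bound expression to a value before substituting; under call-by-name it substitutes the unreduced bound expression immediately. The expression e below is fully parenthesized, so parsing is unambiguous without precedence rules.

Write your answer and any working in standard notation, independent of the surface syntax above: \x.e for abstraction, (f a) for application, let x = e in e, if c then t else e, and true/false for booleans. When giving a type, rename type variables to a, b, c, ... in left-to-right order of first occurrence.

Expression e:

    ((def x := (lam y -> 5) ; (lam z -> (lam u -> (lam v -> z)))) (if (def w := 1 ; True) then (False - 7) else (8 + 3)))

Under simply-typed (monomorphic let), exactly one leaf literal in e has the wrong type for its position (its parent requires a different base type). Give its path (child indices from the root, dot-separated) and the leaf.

Trace:
\y._ : a -> Int
let x : a -> Int
z : b
\v._ : d -> b
\u._ : c -> d -> b
\z._ : b -> c -> d -> b
let w : Int
  unify Bool ~ Bool
  unify Bool ~ Int
  FAIL: mismatch Bool ~ Int

Answer: 1.1.0 : false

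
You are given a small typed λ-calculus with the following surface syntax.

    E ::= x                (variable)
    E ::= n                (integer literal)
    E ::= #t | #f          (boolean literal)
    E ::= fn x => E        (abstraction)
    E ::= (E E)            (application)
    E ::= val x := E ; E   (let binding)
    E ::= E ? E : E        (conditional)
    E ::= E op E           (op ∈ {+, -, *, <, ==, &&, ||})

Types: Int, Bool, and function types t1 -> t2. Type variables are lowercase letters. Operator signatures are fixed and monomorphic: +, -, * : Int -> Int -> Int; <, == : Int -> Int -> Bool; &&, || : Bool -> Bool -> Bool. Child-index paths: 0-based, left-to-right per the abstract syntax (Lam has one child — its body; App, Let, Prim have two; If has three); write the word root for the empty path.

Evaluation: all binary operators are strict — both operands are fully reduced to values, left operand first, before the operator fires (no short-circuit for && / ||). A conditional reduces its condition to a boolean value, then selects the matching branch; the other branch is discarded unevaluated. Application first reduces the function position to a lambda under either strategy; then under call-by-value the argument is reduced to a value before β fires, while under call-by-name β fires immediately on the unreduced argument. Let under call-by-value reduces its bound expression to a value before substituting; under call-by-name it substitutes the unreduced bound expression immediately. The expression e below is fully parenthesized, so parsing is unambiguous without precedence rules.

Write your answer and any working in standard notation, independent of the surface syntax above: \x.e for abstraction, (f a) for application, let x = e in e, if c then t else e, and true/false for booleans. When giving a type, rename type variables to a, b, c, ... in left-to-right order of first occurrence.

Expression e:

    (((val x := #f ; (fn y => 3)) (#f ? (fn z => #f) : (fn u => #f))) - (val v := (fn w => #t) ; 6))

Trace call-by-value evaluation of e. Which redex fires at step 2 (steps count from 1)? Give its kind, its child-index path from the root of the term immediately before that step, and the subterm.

Derivation:
step 0: (((let x = false in (\y.3)) (if false then (\z.false) else (\u.false))) - (let v = (\w.true) in 6))
step 1: [let@0.0] (((\y.3) (if false then (\z.false) else (\u.false))) - (let v = (\w.true) in 6))
step 2: [if@0.1] (((\y.3) (\u.false)) - (let v = (\w.true) in 6))

Answer: if at 0.1 : (if false then (\z.false) else (\u.false))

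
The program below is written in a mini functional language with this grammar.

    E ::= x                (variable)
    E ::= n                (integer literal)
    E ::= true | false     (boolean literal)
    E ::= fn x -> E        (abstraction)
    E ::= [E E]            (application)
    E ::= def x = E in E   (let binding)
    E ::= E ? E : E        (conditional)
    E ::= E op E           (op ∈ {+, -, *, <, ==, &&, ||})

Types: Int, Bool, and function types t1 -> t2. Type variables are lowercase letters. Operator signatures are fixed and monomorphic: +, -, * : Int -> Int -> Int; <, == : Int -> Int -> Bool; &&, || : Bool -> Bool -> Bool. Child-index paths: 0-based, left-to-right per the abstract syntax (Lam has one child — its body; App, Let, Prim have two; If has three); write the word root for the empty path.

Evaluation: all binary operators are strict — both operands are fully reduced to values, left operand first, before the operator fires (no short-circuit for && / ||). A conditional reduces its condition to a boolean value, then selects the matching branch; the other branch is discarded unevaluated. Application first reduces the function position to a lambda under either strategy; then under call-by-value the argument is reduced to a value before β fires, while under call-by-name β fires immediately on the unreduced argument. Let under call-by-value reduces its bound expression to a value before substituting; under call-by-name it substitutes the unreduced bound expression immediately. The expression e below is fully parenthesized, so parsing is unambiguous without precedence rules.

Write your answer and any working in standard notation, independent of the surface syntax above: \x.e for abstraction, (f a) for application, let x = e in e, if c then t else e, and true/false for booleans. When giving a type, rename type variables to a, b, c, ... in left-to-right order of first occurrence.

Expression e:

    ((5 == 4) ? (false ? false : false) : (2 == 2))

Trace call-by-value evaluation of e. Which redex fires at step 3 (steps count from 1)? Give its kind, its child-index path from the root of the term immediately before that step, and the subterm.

Answer: delta at root : (2 == 2)

Trace:
step 0: (if (5 == 4) then (if false then false else false) else (2 == 2))
step 1: [delta@0] (if false then (if false then false else false) else (2 == 2))
step 2: [if@root] (2 == 2)
step 3: [delta@root] true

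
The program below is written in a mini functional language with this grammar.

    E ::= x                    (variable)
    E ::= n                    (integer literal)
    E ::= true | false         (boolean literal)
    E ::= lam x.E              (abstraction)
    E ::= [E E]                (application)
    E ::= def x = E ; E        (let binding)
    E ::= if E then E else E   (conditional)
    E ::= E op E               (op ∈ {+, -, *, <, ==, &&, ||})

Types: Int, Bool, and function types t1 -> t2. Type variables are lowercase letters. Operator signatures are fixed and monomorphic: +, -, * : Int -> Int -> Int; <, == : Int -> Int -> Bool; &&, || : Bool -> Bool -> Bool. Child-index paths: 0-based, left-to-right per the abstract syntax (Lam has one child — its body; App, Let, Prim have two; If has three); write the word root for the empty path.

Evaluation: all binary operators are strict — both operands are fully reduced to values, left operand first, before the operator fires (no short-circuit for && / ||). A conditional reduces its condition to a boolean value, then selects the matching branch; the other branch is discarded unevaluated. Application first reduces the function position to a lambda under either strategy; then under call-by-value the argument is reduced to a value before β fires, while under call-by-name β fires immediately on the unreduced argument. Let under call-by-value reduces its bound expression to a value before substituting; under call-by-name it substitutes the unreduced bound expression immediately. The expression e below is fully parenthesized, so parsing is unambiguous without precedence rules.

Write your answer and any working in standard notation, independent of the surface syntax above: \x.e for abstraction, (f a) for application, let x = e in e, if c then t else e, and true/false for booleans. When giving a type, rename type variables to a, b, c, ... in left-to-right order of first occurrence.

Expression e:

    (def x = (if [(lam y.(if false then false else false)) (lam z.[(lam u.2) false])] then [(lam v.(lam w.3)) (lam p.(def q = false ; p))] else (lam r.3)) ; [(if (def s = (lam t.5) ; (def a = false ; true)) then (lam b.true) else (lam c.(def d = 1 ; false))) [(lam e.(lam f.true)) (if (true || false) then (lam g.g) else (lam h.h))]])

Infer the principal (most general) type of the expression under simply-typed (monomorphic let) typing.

Derivation:
  unify Bool ~ Bool
  unify Bool ~ Bool
\y._ : a -> Bool
\u._ : c -> Int
  unify c -> Int ~ Bool -> d
  unify c ~ Bool
  unify Int ~ d
_ _ : Int
\z._ : b -> Int
  unify a -> Bool ~ (b -> Int) -> e
  unify a ~ b -> Int
  unify Bool ~ e
_ _ : Bool
  unify Bool ~ Bool
\w._ : g -> Int
\v._ : f -> g -> Int
let q : Bool
p : h
\p._ : h -> h
  unify f -> g -> Int ~ (h -> h) -> i
  unify f ~ h -> h
  unify g -> Int ~ i
_ _ : g -> Int
\r._ : j -> Int
  unify g -> Int ~ j -> Int
  unify g ~ j
  unify Int ~ Int
let x : j -> Int
\t._ : k -> Int
let s : k -> Int
let a : Bool
  unify Bool ~ Bool
\b._ : l -> Bool
let d : Int
\c._ : m -> Bool
  unify l -> Bool ~ m -> Bool
  unify l ~ m
  unify Bool ~ Bool
\f._ : o -> Bool
\e._ : n -> o -> Bool
  unify Bool ~ Bool
  unify Bool ~ Bool
  unify Bool ~ Bool
g : p
\g._ : p -> p
h : q
\h._ : q -> q
  unify p -> p ~ q -> q
  unify p ~ q
  unify q ~ q
  unify n -> o -> Bool ~ (q -> q) -> r
  unify n ~ q -> q
  unify o -> Bool ~ r
_ _ : o -> Bool
  unify m -> Bool ~ (o -> Bool) -> s
  unify m ~ o -> Bool
  unify Bool ~ s
_ _ : Bool

Answer: Bool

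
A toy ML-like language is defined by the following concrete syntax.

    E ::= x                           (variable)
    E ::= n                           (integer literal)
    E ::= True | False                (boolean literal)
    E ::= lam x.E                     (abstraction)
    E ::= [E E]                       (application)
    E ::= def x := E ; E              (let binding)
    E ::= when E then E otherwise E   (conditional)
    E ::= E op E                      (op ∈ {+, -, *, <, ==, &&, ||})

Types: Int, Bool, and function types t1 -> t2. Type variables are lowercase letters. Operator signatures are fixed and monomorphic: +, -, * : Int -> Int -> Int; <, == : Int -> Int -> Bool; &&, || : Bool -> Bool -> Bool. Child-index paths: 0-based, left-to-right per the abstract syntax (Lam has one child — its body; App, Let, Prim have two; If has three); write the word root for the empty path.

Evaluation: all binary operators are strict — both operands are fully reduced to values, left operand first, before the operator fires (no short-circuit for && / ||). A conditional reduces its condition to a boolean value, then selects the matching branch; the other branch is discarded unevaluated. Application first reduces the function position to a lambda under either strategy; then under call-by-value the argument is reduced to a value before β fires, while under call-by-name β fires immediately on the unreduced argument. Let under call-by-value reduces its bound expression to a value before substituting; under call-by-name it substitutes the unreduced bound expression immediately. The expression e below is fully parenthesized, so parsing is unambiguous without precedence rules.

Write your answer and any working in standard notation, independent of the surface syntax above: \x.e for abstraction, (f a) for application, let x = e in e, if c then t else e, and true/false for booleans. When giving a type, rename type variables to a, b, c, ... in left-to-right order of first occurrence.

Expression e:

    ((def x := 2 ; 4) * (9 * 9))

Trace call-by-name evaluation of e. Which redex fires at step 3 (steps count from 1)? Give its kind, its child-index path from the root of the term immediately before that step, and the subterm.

Answer: delta at root : (4 * 81)

Working:
step 0: ((let x = 2 in 4) * (9 * 9))
step 1: [let@0] (4 * (9 * 9))
step 2: [delta@1] (4 * 81)
step 3: [delta@root] 324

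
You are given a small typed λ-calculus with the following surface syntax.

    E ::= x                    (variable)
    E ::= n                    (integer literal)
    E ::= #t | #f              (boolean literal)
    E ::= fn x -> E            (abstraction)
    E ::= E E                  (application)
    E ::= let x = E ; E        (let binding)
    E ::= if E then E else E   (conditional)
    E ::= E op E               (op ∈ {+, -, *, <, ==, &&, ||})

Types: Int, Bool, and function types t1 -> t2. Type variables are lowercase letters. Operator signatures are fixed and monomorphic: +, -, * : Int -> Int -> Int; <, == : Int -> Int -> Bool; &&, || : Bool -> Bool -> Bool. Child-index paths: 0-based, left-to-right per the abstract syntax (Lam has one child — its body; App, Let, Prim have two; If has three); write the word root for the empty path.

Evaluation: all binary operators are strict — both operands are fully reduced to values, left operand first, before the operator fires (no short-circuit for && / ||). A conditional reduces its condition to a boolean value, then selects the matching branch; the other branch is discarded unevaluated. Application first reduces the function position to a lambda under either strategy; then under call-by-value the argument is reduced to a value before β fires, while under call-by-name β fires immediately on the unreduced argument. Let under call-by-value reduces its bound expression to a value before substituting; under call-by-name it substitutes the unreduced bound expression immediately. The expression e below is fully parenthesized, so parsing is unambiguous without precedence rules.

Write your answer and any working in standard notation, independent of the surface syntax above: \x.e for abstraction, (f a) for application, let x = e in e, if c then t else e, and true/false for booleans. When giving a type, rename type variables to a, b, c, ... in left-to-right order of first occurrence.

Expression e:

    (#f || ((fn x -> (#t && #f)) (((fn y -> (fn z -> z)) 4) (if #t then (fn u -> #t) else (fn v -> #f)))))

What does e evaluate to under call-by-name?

Answer: false

Derivation:
step 0: (false || ((\x.(true && false)) (((\y.(\z.z)) 4) (if true then (\u.true) else (\v.false)))))
step 1: [beta@1] (false || (true && false))
step 2: [delta@1] (false || false)
step 3: [delta@root] false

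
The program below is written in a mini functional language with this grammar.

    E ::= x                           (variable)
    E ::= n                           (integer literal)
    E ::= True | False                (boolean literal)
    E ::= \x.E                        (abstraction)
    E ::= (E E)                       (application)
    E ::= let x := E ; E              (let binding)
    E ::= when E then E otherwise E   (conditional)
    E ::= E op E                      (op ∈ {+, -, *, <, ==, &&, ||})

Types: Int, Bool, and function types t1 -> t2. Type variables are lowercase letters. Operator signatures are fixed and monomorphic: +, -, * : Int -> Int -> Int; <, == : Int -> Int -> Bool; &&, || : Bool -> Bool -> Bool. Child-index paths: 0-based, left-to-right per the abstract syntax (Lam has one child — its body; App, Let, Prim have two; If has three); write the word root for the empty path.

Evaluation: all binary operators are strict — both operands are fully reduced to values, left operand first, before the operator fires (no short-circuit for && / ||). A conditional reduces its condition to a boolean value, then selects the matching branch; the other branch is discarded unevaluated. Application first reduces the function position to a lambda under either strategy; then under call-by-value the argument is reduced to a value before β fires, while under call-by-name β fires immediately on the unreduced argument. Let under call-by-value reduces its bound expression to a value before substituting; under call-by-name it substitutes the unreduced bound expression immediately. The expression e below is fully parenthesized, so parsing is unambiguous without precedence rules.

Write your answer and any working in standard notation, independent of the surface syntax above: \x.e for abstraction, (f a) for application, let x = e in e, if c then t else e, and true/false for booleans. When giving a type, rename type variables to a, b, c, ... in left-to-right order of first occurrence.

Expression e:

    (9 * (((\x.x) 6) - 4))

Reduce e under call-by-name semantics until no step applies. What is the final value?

Answer: 18

Derivation:
step 0: (9 * (((\x.x) 6) - 4))
step 1: [beta@1.0] (9 * (6 - 4))
step 2: [delta@1] (9 * 2)
step 3: [delta@root] 18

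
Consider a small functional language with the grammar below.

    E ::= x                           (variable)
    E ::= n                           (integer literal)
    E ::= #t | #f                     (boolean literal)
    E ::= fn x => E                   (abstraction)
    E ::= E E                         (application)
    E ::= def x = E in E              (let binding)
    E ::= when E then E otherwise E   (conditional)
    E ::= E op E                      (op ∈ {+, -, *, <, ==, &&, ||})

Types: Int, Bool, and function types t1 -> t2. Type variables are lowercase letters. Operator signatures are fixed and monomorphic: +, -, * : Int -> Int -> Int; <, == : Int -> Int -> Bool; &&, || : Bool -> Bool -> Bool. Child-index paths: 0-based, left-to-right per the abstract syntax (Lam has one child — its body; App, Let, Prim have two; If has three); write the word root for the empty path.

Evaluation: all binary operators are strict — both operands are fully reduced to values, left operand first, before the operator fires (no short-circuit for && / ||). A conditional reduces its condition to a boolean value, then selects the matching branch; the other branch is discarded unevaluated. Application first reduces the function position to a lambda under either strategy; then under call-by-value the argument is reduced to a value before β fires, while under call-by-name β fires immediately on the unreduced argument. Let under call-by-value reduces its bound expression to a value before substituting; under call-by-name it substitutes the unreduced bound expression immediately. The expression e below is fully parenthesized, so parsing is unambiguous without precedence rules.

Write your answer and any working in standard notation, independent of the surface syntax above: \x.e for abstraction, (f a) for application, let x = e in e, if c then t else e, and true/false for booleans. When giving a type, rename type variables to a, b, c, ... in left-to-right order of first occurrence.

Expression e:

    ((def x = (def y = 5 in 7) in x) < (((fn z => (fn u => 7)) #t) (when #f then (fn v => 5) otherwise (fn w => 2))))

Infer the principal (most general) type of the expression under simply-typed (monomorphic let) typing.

Answer: Bool

Derivation:
let y : Int
let x : Int
x : Int
  unify Int ~ Int
\u._ : b -> Int
\z._ : a -> b -> Int
  unify a -> b -> Int ~ Bool -> c
  unify a ~ Bool
  unify b -> Int ~ c
_ _ : b -> Int
  unify Bool ~ Bool
\v._ : d -> Int
\w._ : e -> Int
  unify d -> Int ~ e -> Int
  unify d ~ e
  unify Int ~ Int
  unify b -> Int ~ (e -> Int) -> f
  unify b ~ e -> Int
  unify Int ~ f
_ _ : Int
  unify Int ~ Int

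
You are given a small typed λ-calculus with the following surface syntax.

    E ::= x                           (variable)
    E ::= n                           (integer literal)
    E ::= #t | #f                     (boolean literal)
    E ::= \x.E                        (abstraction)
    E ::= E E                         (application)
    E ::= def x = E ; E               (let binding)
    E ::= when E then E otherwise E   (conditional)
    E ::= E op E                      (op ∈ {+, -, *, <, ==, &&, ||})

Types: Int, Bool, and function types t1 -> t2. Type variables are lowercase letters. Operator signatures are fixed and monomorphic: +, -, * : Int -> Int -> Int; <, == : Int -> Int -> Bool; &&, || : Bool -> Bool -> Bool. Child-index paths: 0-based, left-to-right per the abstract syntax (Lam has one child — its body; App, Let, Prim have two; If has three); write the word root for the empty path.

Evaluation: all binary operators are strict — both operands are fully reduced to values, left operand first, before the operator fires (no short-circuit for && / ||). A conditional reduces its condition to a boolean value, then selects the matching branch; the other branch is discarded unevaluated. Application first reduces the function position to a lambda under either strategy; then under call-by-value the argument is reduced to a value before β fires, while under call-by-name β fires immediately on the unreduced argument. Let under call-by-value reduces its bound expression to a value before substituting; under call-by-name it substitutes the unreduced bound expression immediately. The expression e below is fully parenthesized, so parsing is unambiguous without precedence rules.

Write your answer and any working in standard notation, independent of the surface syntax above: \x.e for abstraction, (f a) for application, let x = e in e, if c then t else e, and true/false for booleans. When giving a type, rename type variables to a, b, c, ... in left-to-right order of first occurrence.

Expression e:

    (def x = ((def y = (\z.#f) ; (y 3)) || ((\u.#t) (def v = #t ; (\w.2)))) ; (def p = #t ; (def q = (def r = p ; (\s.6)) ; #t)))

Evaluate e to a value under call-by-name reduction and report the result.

Working:
step 0: (let x = ((let y = (\z.false) in (y 3)) || ((\u.true) (let v = true in (\w.2)))) in (let p = true in (let q = (let r = p in (\s.6)) in true)))
step 1: [let@root] (let p = true in (let q = (let r = p in (\s.6)) in true))
step 2: [let@root] (let q = (let r = true in (\s.6)) in true)
step 3: [let@root] true

Answer: true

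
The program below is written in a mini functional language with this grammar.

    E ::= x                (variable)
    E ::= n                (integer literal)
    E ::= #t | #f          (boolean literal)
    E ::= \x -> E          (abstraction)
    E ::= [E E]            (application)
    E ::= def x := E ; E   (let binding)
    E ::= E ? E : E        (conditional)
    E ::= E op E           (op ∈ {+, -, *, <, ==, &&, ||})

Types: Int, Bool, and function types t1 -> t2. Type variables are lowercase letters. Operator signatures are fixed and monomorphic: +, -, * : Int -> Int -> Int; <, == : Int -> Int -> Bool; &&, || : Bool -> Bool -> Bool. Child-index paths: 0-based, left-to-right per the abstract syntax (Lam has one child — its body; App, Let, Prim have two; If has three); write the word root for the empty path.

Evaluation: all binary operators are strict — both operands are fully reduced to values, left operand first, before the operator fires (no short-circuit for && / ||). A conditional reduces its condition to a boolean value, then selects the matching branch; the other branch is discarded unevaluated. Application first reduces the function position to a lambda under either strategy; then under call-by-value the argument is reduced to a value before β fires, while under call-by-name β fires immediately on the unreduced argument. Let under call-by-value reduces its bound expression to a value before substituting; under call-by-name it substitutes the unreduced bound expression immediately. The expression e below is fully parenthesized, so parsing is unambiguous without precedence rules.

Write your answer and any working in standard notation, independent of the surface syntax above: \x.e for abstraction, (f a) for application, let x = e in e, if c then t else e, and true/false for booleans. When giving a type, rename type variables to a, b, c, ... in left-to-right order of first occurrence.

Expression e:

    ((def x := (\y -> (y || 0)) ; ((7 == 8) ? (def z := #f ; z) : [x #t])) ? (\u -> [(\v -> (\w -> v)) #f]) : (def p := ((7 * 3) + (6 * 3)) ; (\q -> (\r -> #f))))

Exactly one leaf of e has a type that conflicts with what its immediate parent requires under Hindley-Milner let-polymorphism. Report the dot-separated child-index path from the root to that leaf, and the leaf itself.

Answer: 0.0.0.1 : 0

Trace:
y : a
  unify a ~ Bool
  unify Int ~ Bool
  FAIL: mismatch Int ~ Bool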